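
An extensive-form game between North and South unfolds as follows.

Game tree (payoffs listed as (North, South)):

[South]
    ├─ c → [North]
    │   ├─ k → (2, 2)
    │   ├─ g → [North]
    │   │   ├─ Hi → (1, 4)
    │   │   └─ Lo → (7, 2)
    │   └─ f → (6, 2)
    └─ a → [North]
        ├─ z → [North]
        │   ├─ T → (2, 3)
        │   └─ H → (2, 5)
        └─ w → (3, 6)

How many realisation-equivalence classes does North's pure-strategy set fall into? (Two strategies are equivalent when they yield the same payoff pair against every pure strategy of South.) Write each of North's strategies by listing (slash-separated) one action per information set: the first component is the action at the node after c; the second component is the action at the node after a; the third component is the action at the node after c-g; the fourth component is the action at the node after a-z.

North has 24 pure strategies: k/z/Hi/T, k/z/Hi/H, k/z/Lo/T, k/z/Lo/H, k/w/Hi/T, k/w/Hi/H, k/w/Lo/T, k/w/Lo/H, g/z/Hi/T, g/z/Hi/H, g/z/Lo/T, g/z/Lo/H, g/w/Hi/T, g/w/Hi/H, g/w/Lo/T, g/w/Lo/H, f/z/Hi/T, f/z/Hi/H, f/z/Lo/T, f/z/Lo/H, f/w/Hi/T, f/w/Hi/H, f/w/Lo/T, f/w/Lo/H. Columns: c, a.
{k/z/Hi/T, k/z/Lo/T} → row (2,2) (2,3)
{k/z/Hi/H, k/z/Lo/H} → row (2,2) (2,5)
{k/w/Hi/T, k/w/Hi/H, k/w/Lo/T, k/w/Lo/H} → row (2,2) (3,6)
{g/z/Hi/T} → row (1,4) (2,3)
{g/z/Hi/H} → row (1,4) (2,5)
{g/z/Lo/T} → row (7,2) (2,3)
{g/z/Lo/H} → row (7,2) (2,5)
{g/w/Hi/T, g/w/Hi/H} → row (1,4) (3,6)
{g/w/Lo/T, g/w/Lo/H} → row (7,2) (3,6)
{f/z/Hi/T, f/z/Lo/T} → row (6,2) (2,3)
{f/z/Hi/H, f/z/Lo/H} → row (6,2) (2,5)
{f/w/Hi/T, f/w/Hi/H, f/w/Lo/T, f/w/Lo/H} → row (6,2) (3,6)
That's 12 distinct rows out of 24 strategies.

12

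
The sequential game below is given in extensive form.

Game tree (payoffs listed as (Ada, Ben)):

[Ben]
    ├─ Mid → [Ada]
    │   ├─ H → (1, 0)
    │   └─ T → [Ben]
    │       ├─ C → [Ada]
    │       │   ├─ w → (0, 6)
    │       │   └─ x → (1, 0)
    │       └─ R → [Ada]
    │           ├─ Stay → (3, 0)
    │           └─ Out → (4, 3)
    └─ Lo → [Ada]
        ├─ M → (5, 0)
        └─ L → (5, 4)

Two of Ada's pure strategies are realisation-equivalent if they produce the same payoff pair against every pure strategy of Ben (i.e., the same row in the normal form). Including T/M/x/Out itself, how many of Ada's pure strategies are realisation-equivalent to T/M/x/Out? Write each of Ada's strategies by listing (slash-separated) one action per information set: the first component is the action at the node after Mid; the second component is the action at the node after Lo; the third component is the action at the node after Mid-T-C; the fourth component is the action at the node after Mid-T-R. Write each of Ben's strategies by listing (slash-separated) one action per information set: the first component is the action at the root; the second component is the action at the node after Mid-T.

Row for T/M/x/Out (columns Mid/C, Mid/R, Lo/C, Lo/R): (1,0) (4,3) (5,0) (5,0).
Every one of Ada's information sets is on the play path for some reply by Ben when Ada follows T/M/x/Out.
Changing the action at any of them therefore changes at least one column, so only T/M/x/Out itself gives this row.

1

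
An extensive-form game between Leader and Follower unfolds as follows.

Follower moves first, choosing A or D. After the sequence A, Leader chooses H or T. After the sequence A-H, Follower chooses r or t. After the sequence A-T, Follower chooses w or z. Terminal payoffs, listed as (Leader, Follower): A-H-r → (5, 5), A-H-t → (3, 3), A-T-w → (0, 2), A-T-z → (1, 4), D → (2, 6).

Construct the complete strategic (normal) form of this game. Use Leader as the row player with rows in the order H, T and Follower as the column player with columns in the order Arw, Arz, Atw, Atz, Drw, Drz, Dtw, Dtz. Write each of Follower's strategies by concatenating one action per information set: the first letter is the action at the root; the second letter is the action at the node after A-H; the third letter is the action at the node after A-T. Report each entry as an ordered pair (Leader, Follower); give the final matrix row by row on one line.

          Arw      Arz      Atw      Atz      Drw      Drz      Dtw      Dtz
   H    (5,5)    (5,5)    (3,3)    (3,3)    (2,6)    (2,6)    (2,6)    (2,6)
   T    (0,2)    (1,4)    (0,2)    (1,4)    (2,6)    (2,6)    (2,6)    (2,6)

H: (5,5) (5,5) (3,3) (3,3) (2,6) (2,6) (2,6) (2,6) | T: (0,2) (1,4) (0,2) (1,4) (2,6) (2,6) (2,6) (2,6)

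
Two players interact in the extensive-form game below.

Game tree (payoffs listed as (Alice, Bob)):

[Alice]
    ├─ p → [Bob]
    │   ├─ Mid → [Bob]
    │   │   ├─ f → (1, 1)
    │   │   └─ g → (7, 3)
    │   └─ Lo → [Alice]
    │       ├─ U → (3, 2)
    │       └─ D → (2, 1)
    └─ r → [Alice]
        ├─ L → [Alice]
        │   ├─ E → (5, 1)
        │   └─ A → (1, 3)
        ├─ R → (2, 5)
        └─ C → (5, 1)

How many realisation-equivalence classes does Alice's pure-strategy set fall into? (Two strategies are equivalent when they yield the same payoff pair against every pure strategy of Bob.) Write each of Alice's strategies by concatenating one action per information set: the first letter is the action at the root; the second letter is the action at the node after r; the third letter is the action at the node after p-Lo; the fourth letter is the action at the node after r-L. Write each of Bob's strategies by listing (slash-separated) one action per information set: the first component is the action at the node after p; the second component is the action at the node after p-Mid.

Alice has 24 pure strategies: pLUE, pLUA, pLDE, pLDA, pRUE, pRUA, pRDE, pRDA, pCUE, pCUA, pCDE, pCDA, rLUE, rLUA, rLDE, rLDA, rRUE, rRUA, rRDE, rRDA, rCUE, rCUA, rCDE, rCDA. Columns: Mid/f, Mid/g, Lo/f, Lo/g.
{pLUE, pLUA, pRUE, pRUA, pCUE, pCUA} → row (1,1) (7,3) (3,2) (3,2)
{pLDE, pLDA, pRDE, pRDA, pCDE, pCDA} → row (1,1) (7,3) (2,1) (2,1)
{rLUE, rLDE, rCUE, rCUA, rCDE, rCDA} → row (5,1) (5,1) (5,1) (5,1)
{rLUA, rLDA} → row (1,3) (1,3) (1,3) (1,3)
{rRUE, rRUA, rRDE, rRDA} → row (2,5) (2,5) (2,5) (2,5)
That's 5 distinct rows out of 24 strategies.

5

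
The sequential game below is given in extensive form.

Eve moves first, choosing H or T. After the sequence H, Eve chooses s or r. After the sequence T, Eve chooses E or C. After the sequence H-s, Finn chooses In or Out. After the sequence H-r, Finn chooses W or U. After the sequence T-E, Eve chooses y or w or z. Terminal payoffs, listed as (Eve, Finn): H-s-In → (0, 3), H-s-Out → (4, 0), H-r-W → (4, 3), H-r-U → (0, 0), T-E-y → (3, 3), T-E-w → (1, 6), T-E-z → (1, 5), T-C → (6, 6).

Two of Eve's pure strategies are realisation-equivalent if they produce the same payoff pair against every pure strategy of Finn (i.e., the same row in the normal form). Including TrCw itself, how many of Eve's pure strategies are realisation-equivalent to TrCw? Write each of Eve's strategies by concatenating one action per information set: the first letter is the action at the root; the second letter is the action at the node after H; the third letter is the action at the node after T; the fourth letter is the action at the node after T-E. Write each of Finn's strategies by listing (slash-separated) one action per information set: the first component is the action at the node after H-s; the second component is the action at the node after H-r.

Row for TrCw (columns In/W, In/U, Out/W, Out/U): (6,6) (6,6) (6,6) (6,6).
Under TrCw, Eve's choice at the node after H and at the node after T-E can never be reached regardless of what Finn does, so varying those choices leaves every outcome unchanged.
Holding the reachable choices fixed and varying the unreachable ones freely already gives 2 × 3 = 6 equivalent strategies.
No other strategy reproduces this row, so those 6 are the full class: TsCy, TsCw, TsCz, TrCy, TrCw, TrCz.

6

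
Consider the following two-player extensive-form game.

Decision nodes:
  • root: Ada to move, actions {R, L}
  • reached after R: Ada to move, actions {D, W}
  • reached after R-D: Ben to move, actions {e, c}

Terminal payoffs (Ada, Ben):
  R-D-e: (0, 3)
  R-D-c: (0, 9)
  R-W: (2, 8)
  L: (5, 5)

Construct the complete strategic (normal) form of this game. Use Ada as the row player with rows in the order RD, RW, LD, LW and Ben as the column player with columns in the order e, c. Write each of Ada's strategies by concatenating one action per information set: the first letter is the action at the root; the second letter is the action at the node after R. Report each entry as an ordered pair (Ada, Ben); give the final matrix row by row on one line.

            e        c
  RD    (0,3)    (0,9)
  RW    (2,8)    (2,8)
  LD    (5,5)    (5,5)
  LW    (5,5)    (5,5)

RD: (0,3) (0,9) | RW: (2,8) (2,8) | LD: (5,5) (5,5) | LW: (5,5) (5,5)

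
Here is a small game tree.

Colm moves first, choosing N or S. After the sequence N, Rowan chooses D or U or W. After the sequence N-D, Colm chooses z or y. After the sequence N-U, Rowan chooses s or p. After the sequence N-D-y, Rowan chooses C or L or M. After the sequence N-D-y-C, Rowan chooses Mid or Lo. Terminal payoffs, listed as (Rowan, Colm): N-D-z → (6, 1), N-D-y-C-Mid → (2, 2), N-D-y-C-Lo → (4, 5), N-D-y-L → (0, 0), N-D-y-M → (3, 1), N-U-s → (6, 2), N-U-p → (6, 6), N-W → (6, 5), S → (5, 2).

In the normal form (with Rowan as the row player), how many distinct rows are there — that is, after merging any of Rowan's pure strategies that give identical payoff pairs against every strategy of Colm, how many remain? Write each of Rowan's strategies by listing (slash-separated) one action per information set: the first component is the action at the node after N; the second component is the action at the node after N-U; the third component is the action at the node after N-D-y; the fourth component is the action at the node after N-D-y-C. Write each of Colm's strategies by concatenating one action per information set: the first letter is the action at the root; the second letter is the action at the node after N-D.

7

Rowan has 36 pure strategies: D/s/C/Mid, D/s/C/Lo, D/s/L/Mid, D/s/L/Lo, D/s/M/Mid, D/s/M/Lo, D/p/C/Mid, D/p/C/Lo, D/p/L/Mid, D/p/L/Lo, D/p/M/Mid, D/p/M/Lo, U/s/C/Mid, U/s/C/Lo, U/s/L/Mid, U/s/L/Lo, U/s/M/Mid, U/s/M/Lo, U/p/C/Mid, U/p/C/Lo, U/p/L/Mid, U/p/L/Lo, U/p/M/Mid, U/p/M/Lo, W/s/C/Mid, W/s/C/Lo, W/s/L/Mid, W/s/L/Lo, W/s/M/Mid, W/s/M/Lo, W/p/C/Mid, W/p/C/Lo, W/p/L/Mid, W/p/L/Lo, W/p/M/Mid, W/p/M/Lo. Columns: Nz, Ny, Sz, Sy.
{D/s/C/Mid, D/p/C/Mid} → row (6,1) (2,2) (5,2) (5,2)
{D/s/C/Lo, D/p/C/Lo} → row (6,1) (4,5) (5,2) (5,2)
{D/s/L/Mid, D/s/L/Lo, D/p/L/Mid, D/p/L/Lo} → row (6,1) (0,0) (5,2) (5,2)
{D/s/M/Mid, D/s/M/Lo, D/p/M/Mid, D/p/M/Lo} → row (6,1) (3,1) (5,2) (5,2)
{U/s/C/Mid, U/s/C/Lo, U/s/L/Mid, U/s/L/Lo, U/s/M/Mid, U/s/M/Lo} → row (6,2) (6,2) (5,2) (5,2)
{U/p/C/Mid, U/p/C/Lo, U/p/L/Mid, U/p/L/Lo, U/p/M/Mid, U/p/M/Lo} → row (6,6) (6,6) (5,2) (5,2)
{W/s/C/Mid, W/s/C/Lo, W/s/L/Mid, W/s/L/Lo, W/s/M/Mid, W/s/M/Lo, W/p/C/Mid, W/p/C/Lo, W/p/L/Mid, W/p/L/Lo, W/p/M/Mid, W/p/M/Lo} → row (6,5) (6,5) (5,2) (5,2)
That's 7 distinct rows out of 36 strategies.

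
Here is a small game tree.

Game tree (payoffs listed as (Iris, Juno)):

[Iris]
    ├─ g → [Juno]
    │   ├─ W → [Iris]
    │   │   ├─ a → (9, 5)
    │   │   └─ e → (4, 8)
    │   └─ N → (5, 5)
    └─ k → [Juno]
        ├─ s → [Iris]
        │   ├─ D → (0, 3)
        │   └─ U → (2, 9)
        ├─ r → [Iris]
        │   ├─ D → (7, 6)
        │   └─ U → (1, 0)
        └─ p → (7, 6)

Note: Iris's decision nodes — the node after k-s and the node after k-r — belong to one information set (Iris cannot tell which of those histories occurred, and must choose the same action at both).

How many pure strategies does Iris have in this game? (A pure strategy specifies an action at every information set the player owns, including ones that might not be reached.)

Iris owns the root with actions {g, k} — two choices.
Iris owns the node after g-W with actions {a, e} — two choices.
Iris owns the information set {k-s, k-r} with actions {D, U} — two choices.
A pure strategy fixes one action at each information set independently, so the count is the product 2 × 2 × 2 = 8.

8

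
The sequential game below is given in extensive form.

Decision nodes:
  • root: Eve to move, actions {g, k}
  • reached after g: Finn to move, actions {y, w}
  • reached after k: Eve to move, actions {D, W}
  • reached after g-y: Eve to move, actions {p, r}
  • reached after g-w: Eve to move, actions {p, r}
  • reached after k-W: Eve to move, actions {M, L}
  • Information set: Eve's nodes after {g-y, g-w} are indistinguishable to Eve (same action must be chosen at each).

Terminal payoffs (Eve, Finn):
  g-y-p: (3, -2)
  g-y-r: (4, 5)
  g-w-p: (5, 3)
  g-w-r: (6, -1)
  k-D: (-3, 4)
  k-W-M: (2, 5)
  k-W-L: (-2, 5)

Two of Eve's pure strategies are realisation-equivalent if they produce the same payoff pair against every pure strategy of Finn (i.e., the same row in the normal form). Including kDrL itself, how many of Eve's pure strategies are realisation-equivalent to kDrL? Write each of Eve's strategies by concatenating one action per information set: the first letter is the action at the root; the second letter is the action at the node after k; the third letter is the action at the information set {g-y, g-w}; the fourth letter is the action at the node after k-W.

4

Row for kDrL (columns y, w): (-3,4) (-3,4).
Under kDrL, Eve's choice at the information set {g-y, g-w} and at the node after k-W can never be reached regardless of what Finn does, so varying those choices leaves every outcome unchanged.
Holding the reachable choices fixed and varying the unreachable ones freely already gives 2 × 2 = 4 equivalent strategies.
No other strategy reproduces this row, so those 4 are the full class: kDpM, kDpL, kDrM, kDrL.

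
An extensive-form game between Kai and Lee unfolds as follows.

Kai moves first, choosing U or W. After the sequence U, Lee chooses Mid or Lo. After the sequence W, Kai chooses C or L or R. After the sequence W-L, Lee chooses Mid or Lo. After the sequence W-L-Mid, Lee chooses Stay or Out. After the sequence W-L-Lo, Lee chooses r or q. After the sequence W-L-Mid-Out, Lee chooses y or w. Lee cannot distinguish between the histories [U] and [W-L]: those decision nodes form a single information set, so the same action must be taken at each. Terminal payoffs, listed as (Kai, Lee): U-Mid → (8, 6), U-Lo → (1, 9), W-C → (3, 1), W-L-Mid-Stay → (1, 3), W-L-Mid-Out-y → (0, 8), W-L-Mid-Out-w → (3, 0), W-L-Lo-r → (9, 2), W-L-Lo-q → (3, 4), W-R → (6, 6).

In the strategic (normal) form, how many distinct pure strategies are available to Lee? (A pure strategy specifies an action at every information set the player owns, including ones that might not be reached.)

16

Lee owns the information set {U, W-L} with actions {Mid, Lo} — two choices.
Lee owns the node after W-L-Mid with actions {Stay, Out} — two choices.
Lee owns the node after W-L-Lo with actions {r, q} — two choices.
Lee owns the node after W-L-Mid-Out with actions {y, w} — two choices.
A pure strategy fixes one action at each information set independently, so the count is the product 2 × 2 × 2 × 2 = 16.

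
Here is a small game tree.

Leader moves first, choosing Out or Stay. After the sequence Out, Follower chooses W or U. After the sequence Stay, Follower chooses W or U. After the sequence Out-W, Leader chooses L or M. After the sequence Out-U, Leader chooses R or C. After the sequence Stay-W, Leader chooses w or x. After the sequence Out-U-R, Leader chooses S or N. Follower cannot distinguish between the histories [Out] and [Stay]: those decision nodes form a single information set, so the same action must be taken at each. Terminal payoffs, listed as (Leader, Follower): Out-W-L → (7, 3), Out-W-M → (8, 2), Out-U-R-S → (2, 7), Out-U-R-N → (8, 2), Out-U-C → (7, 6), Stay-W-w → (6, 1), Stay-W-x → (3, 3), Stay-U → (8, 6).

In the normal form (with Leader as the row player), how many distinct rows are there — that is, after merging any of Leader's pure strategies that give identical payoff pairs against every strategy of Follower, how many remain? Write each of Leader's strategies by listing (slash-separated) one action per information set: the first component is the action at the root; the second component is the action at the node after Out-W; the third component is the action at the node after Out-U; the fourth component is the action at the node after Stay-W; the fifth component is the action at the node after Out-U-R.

8

Leader has 32 pure strategies: Out/L/R/w/S, Out/L/R/w/N, Out/L/R/x/S, Out/L/R/x/N, Out/L/C/w/S, Out/L/C/w/N, Out/L/C/x/S, Out/L/C/x/N, Out/M/R/w/S, Out/M/R/w/N, Out/M/R/x/S, Out/M/R/x/N, Out/M/C/w/S, Out/M/C/w/N, Out/M/C/x/S, Out/M/C/x/N, Stay/L/R/w/S, Stay/L/R/w/N, Stay/L/R/x/S, Stay/L/R/x/N, Stay/L/C/w/S, Stay/L/C/w/N, Stay/L/C/x/S, Stay/L/C/x/N, Stay/M/R/w/S, Stay/M/R/w/N, Stay/M/R/x/S, Stay/M/R/x/N, Stay/M/C/w/S, Stay/M/C/w/N, Stay/M/C/x/S, Stay/M/C/x/N. Columns: W, U.
{Out/L/R/w/S, Out/L/R/x/S} → row (7,3) (2,7)
{Out/L/R/w/N, Out/L/R/x/N} → row (7,3) (8,2)
{Out/L/C/w/S, Out/L/C/w/N, Out/L/C/x/S, Out/L/C/x/N} → row (7,3) (7,6)
{Out/M/R/w/S, Out/M/R/x/S} → row (8,2) (2,7)
{Out/M/R/w/N, Out/M/R/x/N} → row (8,2) (8,2)
{Out/M/C/w/S, Out/M/C/w/N, Out/M/C/x/S, Out/M/C/x/N} → row (8,2) (7,6)
{Stay/L/R/w/S, Stay/L/R/w/N, Stay/L/C/w/S, Stay/L/C/w/N, Stay/M/R/w/S, Stay/M/R/w/N, Stay/M/C/w/S, Stay/M/C/w/N} → row (6,1) (8,6)
{Stay/L/R/x/S, Stay/L/R/x/N, Stay/L/C/x/S, Stay/L/C/x/N, Stay/M/R/x/S, Stay/M/R/x/N, Stay/M/C/x/S, Stay/M/C/x/N} → row (3,3) (8,6)
That's 8 distinct rows out of 32 strategies.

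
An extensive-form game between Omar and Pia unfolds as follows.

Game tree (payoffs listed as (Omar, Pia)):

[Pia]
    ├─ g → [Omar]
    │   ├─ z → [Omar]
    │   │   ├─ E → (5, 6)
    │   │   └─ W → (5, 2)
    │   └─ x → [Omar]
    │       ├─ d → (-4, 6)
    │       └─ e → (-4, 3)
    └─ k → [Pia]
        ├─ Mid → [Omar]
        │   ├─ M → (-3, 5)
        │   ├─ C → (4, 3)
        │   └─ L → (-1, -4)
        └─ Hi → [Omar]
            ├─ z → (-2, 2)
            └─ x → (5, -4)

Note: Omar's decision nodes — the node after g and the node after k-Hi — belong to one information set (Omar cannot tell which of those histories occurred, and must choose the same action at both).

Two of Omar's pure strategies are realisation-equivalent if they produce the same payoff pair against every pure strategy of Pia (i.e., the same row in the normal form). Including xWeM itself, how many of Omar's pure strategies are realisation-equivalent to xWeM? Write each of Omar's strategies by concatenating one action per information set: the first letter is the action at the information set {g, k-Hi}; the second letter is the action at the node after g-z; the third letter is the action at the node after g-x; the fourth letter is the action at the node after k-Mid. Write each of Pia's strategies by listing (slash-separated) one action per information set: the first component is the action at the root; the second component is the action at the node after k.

2

Row for xWeM (columns g/Mid, g/Hi, k/Mid, k/Hi): (-4,3) (-4,3) (-3,5) (5,-4).
Under xWeM, Omar's choice at the node after g-z can never be reached regardless of what Pia does, so varying those choices leaves every outcome unchanged.
Holding the reachable choices fixed and varying the unreachable one freely already gives 2 equivalent strategies.
No other strategy reproduces this row, so those 2 are the full class: xEeM, xWeM.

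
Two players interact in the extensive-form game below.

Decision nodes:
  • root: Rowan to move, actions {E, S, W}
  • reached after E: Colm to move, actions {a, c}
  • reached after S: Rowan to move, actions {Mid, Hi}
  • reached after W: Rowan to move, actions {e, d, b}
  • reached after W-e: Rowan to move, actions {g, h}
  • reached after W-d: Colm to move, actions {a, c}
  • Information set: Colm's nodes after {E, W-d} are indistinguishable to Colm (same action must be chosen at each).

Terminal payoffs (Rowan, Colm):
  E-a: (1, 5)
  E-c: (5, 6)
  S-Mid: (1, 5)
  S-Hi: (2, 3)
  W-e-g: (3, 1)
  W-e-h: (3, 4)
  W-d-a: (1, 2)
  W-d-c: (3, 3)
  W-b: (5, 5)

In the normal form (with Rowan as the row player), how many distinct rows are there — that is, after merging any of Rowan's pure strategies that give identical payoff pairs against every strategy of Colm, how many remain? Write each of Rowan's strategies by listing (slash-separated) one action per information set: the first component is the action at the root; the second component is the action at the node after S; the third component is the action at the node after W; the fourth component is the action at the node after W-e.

7

Rowan has 36 pure strategies: E/Mid/e/g, E/Mid/e/h, E/Mid/d/g, E/Mid/d/h, E/Mid/b/g, E/Mid/b/h, E/Hi/e/g, E/Hi/e/h, E/Hi/d/g, E/Hi/d/h, E/Hi/b/g, E/Hi/b/h, S/Mid/e/g, S/Mid/e/h, S/Mid/d/g, S/Mid/d/h, S/Mid/b/g, S/Mid/b/h, S/Hi/e/g, S/Hi/e/h, S/Hi/d/g, S/Hi/d/h, S/Hi/b/g, S/Hi/b/h, W/Mid/e/g, W/Mid/e/h, W/Mid/d/g, W/Mid/d/h, W/Mid/b/g, W/Mid/b/h, W/Hi/e/g, W/Hi/e/h, W/Hi/d/g, W/Hi/d/h, W/Hi/b/g, W/Hi/b/h. Columns: a, c.
{E/Mid/e/g, E/Mid/e/h, E/Mid/d/g, E/Mid/d/h, E/Mid/b/g, E/Mid/b/h, E/Hi/e/g, E/Hi/e/h, E/Hi/d/g, E/Hi/d/h, E/Hi/b/g, E/Hi/b/h} → row (1,5) (5,6)
{S/Mid/e/g, S/Mid/e/h, S/Mid/d/g, S/Mid/d/h, S/Mid/b/g, S/Mid/b/h} → row (1,5) (1,5)
{S/Hi/e/g, S/Hi/e/h, S/Hi/d/g, S/Hi/d/h, S/Hi/b/g, S/Hi/b/h} → row (2,3) (2,3)
{W/Mid/e/g, W/Hi/e/g} → row (3,1) (3,1)
{W/Mid/e/h, W/Hi/e/h} → row (3,4) (3,4)
{W/Mid/d/g, W/Mid/d/h, W/Hi/d/g, W/Hi/d/h} → row (1,2) (3,3)
{W/Mid/b/g, W/Mid/b/h, W/Hi/b/g, W/Hi/b/h} → row (5,5) (5,5)
That's 7 distinct rows out of 36 strategies.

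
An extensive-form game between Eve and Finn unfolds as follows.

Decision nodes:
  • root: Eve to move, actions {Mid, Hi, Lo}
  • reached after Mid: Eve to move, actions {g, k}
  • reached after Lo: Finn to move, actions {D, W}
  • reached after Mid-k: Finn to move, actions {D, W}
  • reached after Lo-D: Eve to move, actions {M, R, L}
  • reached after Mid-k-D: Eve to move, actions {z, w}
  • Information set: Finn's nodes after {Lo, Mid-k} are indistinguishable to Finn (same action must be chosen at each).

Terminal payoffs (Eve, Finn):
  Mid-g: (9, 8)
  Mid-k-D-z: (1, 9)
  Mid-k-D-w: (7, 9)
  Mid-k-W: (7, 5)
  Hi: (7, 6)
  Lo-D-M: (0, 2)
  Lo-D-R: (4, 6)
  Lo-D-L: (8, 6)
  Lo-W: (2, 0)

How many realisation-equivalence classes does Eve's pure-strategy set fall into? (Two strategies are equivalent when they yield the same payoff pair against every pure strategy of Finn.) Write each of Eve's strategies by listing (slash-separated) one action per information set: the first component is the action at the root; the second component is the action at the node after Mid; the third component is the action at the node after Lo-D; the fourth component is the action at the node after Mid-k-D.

7

Eve has 36 pure strategies: Mid/g/M/z, Mid/g/M/w, Mid/g/R/z, Mid/g/R/w, Mid/g/L/z, Mid/g/L/w, Mid/k/M/z, Mid/k/M/w, Mid/k/R/z, Mid/k/R/w, Mid/k/L/z, Mid/k/L/w, Hi/g/M/z, Hi/g/M/w, Hi/g/R/z, Hi/g/R/w, Hi/g/L/z, Hi/g/L/w, Hi/k/M/z, Hi/k/M/w, Hi/k/R/z, Hi/k/R/w, Hi/k/L/z, Hi/k/L/w, Lo/g/M/z, Lo/g/M/w, Lo/g/R/z, Lo/g/R/w, Lo/g/L/z, Lo/g/L/w, Lo/k/M/z, Lo/k/M/w, Lo/k/R/z, Lo/k/R/w, Lo/k/L/z, Lo/k/L/w. Columns: D, W.
{Mid/g/M/z, Mid/g/M/w, Mid/g/R/z, Mid/g/R/w, Mid/g/L/z, Mid/g/L/w} → row (9,8) (9,8)
{Mid/k/M/z, Mid/k/R/z, Mid/k/L/z} → row (1,9) (7,5)
{Mid/k/M/w, Mid/k/R/w, Mid/k/L/w} → row (7,9) (7,5)
{Hi/g/M/z, Hi/g/M/w, Hi/g/R/z, Hi/g/R/w, Hi/g/L/z, Hi/g/L/w, Hi/k/M/z, Hi/k/M/w, Hi/k/R/z, Hi/k/R/w, Hi/k/L/z, Hi/k/L/w} → row (7,6) (7,6)
{Lo/g/M/z, Lo/g/M/w, Lo/k/M/z, Lo/k/M/w} → row (0,2) (2,0)
{Lo/g/R/z, Lo/g/R/w, Lo/k/R/z, Lo/k/R/w} → row (4,6) (2,0)
{Lo/g/L/z, Lo/g/L/w, Lo/k/L/z, Lo/k/L/w} → row (8,6) (2,0)
That's 7 distinct rows out of 36 strategies.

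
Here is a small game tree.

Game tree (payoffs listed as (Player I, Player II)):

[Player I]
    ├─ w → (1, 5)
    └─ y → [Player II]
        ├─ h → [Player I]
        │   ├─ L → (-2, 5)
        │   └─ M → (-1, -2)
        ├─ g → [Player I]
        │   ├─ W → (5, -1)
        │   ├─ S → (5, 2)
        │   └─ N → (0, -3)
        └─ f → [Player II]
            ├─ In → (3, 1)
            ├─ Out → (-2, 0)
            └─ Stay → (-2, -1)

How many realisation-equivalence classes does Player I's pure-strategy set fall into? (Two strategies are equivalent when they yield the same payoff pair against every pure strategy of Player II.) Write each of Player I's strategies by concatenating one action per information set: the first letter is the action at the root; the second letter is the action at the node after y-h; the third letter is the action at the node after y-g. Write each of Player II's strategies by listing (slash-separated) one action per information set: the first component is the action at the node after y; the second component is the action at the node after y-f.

Player I has 12 pure strategies: wLW, wLS, wLN, wMW, wMS, wMN, yLW, yLS, yLN, yMW, yMS, yMN. Columns: h/In, h/Out, h/Stay, g/In, g/Out, g/Stay, f/In, f/Out, f/Stay.
{wLW, wLS, wLN, wMW, wMS, wMN} → row (1,5) (1,5) (1,5) (1,5) (1,5) (1,5) (1,5) (1,5) (1,5)
{yLW} → row (-2,5) (-2,5) (-2,5) (5,-1) (5,-1) (5,-1) (3,1) (-2,0) (-2,-1)
{yLS} → row (-2,5) (-2,5) (-2,5) (5,2) (5,2) (5,2) (3,1) (-2,0) (-2,-1)
{yLN} → row (-2,5) (-2,5) (-2,5) (0,-3) (0,-3) (0,-3) (3,1) (-2,0) (-2,-1)
{yMW} → row (-1,-2) (-1,-2) (-1,-2) (5,-1) (5,-1) (5,-1) (3,1) (-2,0) (-2,-1)
{yMS} → row (-1,-2) (-1,-2) (-1,-2) (5,2) (5,2) (5,2) (3,1) (-2,0) (-2,-1)
{yMN} → row (-1,-2) (-1,-2) (-1,-2) (0,-3) (0,-3) (0,-3) (3,1) (-2,0) (-2,-1)
That's 7 distinct rows out of 12 strategies.

7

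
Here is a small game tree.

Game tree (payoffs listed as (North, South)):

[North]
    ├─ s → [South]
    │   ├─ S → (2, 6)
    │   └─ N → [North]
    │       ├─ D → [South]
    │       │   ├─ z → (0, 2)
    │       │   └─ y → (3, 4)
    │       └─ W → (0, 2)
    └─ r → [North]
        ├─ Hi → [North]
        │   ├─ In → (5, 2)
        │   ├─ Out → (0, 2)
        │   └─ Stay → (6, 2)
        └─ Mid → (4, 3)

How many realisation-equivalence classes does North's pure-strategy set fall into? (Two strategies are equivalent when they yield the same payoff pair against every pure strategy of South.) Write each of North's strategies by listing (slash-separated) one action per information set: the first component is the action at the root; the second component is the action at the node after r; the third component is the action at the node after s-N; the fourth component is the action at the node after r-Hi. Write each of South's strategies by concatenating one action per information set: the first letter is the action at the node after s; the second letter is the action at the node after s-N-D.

North has 24 pure strategies: s/Hi/D/In, s/Hi/D/Out, s/Hi/D/Stay, s/Hi/W/In, s/Hi/W/Out, s/Hi/W/Stay, s/Mid/D/In, s/Mid/D/Out, s/Mid/D/Stay, s/Mid/W/In, s/Mid/W/Out, s/Mid/W/Stay, r/Hi/D/In, r/Hi/D/Out, r/Hi/D/Stay, r/Hi/W/In, r/Hi/W/Out, r/Hi/W/Stay, r/Mid/D/In, r/Mid/D/Out, r/Mid/D/Stay, r/Mid/W/In, r/Mid/W/Out, r/Mid/W/Stay. Columns: Sz, Sy, Nz, Ny.
{s/Hi/D/In, s/Hi/D/Out, s/Hi/D/Stay, s/Mid/D/In, s/Mid/D/Out, s/Mid/D/Stay} → row (2,6) (2,6) (0,2) (3,4)
{s/Hi/W/In, s/Hi/W/Out, s/Hi/W/Stay, s/Mid/W/In, s/Mid/W/Out, s/Mid/W/Stay} → row (2,6) (2,6) (0,2) (0,2)
{r/Hi/D/In, r/Hi/W/In} → row (5,2) (5,2) (5,2) (5,2)
{r/Hi/D/Out, r/Hi/W/Out} → row (0,2) (0,2) (0,2) (0,2)
{r/Hi/D/Stay, r/Hi/W/Stay} → row (6,2) (6,2) (6,2) (6,2)
{r/Mid/D/In, r/Mid/D/Out, r/Mid/D/Stay, r/Mid/W/In, r/Mid/W/Out, r/Mid/W/Stay} → row (4,3) (4,3) (4,3) (4,3)
That's 6 distinct rows out of 24 strategies.

6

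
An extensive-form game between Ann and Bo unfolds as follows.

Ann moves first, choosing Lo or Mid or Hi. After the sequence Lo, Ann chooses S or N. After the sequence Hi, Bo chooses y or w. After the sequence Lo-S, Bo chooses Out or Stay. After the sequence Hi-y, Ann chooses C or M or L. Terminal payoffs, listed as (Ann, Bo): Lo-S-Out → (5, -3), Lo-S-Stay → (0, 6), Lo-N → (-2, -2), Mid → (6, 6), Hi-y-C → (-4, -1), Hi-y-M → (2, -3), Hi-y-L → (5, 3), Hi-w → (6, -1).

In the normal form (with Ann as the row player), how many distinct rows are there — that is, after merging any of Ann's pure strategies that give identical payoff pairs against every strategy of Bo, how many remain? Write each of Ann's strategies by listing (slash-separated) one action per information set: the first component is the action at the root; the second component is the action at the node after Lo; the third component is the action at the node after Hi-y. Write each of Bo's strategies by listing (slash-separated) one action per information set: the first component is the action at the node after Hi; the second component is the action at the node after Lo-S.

6

Ann has 18 pure strategies: Lo/S/C, Lo/S/M, Lo/S/L, Lo/N/C, Lo/N/M, Lo/N/L, Mid/S/C, Mid/S/M, Mid/S/L, Mid/N/C, Mid/N/M, Mid/N/L, Hi/S/C, Hi/S/M, Hi/S/L, Hi/N/C, Hi/N/M, Hi/N/L. Columns: y/Out, y/Stay, w/Out, w/Stay.
{Lo/S/C, Lo/S/M, Lo/S/L} → row (5,-3) (0,6) (5,-3) (0,6)
{Lo/N/C, Lo/N/M, Lo/N/L} → row (-2,-2) (-2,-2) (-2,-2) (-2,-2)
{Mid/S/C, Mid/S/M, Mid/S/L, Mid/N/C, Mid/N/M, Mid/N/L} → row (6,6) (6,6) (6,6) (6,6)
{Hi/S/C, Hi/N/C} → row (-4,-1) (-4,-1) (6,-1) (6,-1)
{Hi/S/M, Hi/N/M} → row (2,-3) (2,-3) (6,-1) (6,-1)
{Hi/S/L, Hi/N/L} → row (5,3) (5,3) (6,-1) (6,-1)
That's 6 distinct rows out of 18 strategies.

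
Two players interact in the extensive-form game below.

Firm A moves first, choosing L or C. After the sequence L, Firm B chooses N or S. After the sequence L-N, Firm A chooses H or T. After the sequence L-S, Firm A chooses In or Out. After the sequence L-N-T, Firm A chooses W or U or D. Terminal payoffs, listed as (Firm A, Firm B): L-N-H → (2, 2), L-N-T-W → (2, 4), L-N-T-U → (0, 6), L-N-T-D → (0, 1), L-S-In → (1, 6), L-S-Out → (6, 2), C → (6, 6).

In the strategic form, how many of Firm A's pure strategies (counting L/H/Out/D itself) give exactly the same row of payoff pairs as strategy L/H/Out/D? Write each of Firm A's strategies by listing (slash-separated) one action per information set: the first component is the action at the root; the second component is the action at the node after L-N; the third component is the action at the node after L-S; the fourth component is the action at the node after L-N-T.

3

Row for L/H/Out/D (columns N, S): (2,2) (6,2).
Under L/H/Out/D, Firm A's choice at the node after L-N-T can never be reached regardless of what Firm B does, so varying those choices leaves every outcome unchanged.
Holding the reachable choices fixed and varying the unreachable one freely already gives 3 equivalent strategies.
No other strategy reproduces this row, so those 3 are the full class: L/H/Out/W, L/H/Out/U, L/H/Out/D.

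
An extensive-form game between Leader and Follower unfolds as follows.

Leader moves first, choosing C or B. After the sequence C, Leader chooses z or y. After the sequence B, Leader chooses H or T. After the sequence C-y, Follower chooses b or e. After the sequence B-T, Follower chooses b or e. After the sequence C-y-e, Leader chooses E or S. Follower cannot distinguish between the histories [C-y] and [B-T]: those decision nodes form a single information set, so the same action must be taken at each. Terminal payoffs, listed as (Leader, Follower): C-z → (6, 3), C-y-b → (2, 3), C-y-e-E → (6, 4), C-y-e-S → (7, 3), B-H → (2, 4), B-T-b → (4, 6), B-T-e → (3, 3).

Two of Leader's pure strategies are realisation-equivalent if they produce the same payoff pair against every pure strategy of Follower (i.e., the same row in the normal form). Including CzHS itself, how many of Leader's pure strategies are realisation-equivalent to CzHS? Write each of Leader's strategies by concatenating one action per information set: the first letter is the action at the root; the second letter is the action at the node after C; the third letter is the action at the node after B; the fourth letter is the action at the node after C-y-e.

4

Row for CzHS (columns b, e): (6,3) (6,3).
Under CzHS, Leader's choice at the node after B and at the node after C-y-e can never be reached regardless of what Follower does, so varying those choices leaves every outcome unchanged.
Holding the reachable choices fixed and varying the unreachable ones freely already gives 2 × 2 = 4 equivalent strategies.
No other strategy reproduces this row, so those 4 are the full class: CzHE, CzHS, CzTE, CzTS.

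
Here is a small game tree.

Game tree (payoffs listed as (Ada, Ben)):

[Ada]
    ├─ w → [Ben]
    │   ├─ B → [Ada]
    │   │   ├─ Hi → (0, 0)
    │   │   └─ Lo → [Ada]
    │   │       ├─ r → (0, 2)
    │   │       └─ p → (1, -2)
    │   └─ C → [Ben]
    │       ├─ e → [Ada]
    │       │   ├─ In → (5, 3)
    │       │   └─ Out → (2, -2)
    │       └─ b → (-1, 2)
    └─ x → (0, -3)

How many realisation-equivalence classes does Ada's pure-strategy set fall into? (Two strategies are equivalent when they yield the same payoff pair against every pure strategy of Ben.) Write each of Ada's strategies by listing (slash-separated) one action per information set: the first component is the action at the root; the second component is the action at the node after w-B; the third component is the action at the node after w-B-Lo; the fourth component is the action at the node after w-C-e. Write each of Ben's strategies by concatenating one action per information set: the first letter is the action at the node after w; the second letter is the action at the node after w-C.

Ada has 16 pure strategies: w/Hi/r/In, w/Hi/r/Out, w/Hi/p/In, w/Hi/p/Out, w/Lo/r/In, w/Lo/r/Out, w/Lo/p/In, w/Lo/p/Out, x/Hi/r/In, x/Hi/r/Out, x/Hi/p/In, x/Hi/p/Out, x/Lo/r/In, x/Lo/r/Out, x/Lo/p/In, x/Lo/p/Out. Columns: Be, Bb, Ce, Cb.
{w/Hi/r/In, w/Hi/p/In} → row (0,0) (0,0) (5,3) (-1,2)
{w/Hi/r/Out, w/Hi/p/Out} → row (0,0) (0,0) (2,-2) (-1,2)
{w/Lo/r/In} → row (0,2) (0,2) (5,3) (-1,2)
{w/Lo/r/Out} → row (0,2) (0,2) (2,-2) (-1,2)
{w/Lo/p/In} → row (1,-2) (1,-2) (5,3) (-1,2)
{w/Lo/p/Out} → row (1,-2) (1,-2) (2,-2) (-1,2)
{x/Hi/r/In, x/Hi/r/Out, x/Hi/p/In, x/Hi/p/Out, x/Lo/r/In, x/Lo/r/Out, x/Lo/p/In, x/Lo/p/Out} → row (0,-3) (0,-3) (0,-3) (0,-3)
That's 7 distinct rows out of 16 strategies.

7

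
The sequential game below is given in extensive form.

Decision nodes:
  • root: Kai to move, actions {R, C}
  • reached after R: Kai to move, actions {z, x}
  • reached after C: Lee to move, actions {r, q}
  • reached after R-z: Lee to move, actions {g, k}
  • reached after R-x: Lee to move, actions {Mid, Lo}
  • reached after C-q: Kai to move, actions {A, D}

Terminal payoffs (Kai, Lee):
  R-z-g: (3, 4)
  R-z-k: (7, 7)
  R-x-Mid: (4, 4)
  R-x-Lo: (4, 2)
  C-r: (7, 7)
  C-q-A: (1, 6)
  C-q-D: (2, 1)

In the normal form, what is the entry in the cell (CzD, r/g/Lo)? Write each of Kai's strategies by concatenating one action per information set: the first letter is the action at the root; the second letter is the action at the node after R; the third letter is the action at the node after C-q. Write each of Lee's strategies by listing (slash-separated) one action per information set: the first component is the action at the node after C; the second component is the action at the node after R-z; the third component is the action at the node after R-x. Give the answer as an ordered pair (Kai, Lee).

Trace the play path from the root:
  Kai plays C
  Lee plays r at [C]
→ terminal payoff (7, 7).
(Kai's choice at the node after R is never reached on this path, so it doesn't affect the outcome.)

(7, 7)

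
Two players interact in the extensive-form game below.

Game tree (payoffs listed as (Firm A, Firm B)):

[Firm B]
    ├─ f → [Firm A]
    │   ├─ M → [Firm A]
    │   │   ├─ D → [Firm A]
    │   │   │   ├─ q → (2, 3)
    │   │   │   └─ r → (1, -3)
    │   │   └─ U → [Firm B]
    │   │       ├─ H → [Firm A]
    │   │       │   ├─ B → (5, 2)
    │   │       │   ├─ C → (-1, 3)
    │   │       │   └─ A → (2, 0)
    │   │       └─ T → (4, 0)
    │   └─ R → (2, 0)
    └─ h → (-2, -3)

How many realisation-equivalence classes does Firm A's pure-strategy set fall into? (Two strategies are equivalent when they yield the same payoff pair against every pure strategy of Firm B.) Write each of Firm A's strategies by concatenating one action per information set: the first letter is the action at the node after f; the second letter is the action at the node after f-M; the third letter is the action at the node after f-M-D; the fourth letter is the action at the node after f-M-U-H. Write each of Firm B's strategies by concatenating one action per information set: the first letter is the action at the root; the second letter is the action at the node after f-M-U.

6

Firm A has 24 pure strategies: MDqB, MDqC, MDqA, MDrB, MDrC, MDrA, MUqB, MUqC, MUqA, MUrB, MUrC, MUrA, RDqB, RDqC, RDqA, RDrB, RDrC, RDrA, RUqB, RUqC, RUqA, RUrB, RUrC, RUrA. Columns: fH, fT, hH, hT.
{MDqB, MDqC, MDqA} → row (2,3) (2,3) (-2,-3) (-2,-3)
{MDrB, MDrC, MDrA} → row (1,-3) (1,-3) (-2,-3) (-2,-3)
{MUqB, MUrB} → row (5,2) (4,0) (-2,-3) (-2,-3)
{MUqC, MUrC} → row (-1,3) (4,0) (-2,-3) (-2,-3)
{MUqA, MUrA} → row (2,0) (4,0) (-2,-3) (-2,-3)
{RDqB, RDqC, RDqA, RDrB, RDrC, RDrA, RUqB, RUqC, RUqA, RUrB, RUrC, RUrA} → row (2,0) (2,0) (-2,-3) (-2,-3)
That's 6 distinct rows out of 24 strategies.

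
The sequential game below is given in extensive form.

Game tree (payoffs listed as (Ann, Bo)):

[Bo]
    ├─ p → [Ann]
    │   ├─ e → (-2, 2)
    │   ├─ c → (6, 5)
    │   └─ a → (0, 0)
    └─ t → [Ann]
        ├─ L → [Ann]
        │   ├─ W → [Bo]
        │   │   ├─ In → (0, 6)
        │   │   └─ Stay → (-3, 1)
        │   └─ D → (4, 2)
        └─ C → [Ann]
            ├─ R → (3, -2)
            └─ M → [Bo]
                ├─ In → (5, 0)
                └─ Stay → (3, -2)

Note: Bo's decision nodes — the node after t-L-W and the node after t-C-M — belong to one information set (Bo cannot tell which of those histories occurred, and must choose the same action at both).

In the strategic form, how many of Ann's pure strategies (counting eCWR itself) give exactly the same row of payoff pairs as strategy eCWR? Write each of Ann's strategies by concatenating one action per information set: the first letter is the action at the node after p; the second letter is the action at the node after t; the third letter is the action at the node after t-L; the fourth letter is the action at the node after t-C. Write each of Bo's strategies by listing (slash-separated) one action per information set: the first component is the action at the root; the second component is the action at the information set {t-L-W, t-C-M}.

Row for eCWR (columns p/In, p/Stay, t/In, t/Stay): (-2,2) (-2,2) (3,-2) (3,-2).
Under eCWR, Ann's choice at the node after t-L can never be reached regardless of what Bo does, so varying those choices leaves every outcome unchanged.
Holding the reachable choices fixed and varying the unreachable one freely already gives 2 equivalent strategies.
No other strategy reproduces this row, so those 2 are the full class: eCWR, eCDR.

2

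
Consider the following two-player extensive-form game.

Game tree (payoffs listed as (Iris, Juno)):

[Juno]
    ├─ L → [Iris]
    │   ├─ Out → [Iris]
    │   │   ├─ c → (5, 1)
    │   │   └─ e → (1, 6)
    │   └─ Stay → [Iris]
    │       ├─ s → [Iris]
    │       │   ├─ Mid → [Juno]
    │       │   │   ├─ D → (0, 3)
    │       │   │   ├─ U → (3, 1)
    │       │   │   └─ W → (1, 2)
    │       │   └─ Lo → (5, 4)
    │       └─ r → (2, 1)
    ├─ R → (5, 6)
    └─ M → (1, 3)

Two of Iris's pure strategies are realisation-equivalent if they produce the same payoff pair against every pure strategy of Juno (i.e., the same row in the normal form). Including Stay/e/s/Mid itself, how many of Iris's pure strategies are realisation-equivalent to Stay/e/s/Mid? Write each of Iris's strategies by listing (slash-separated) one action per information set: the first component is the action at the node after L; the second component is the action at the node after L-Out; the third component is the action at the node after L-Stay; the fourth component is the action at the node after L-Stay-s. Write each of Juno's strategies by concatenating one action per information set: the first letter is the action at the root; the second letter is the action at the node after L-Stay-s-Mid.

2

Row for Stay/e/s/Mid (columns LD, LU, LW, RD, RU, RW, MD, MU, MW): (0,3) (3,1) (1,2) (5,6) (5,6) (5,6) (1,3) (1,3) (1,3).
Under Stay/e/s/Mid, Iris's choice at the node after L-Out can never be reached regardless of what Juno does, so varying those choices leaves every outcome unchanged.
Holding the reachable choices fixed and varying the unreachable one freely already gives 2 equivalent strategies.
No other strategy reproduces this row, so those 2 are the full class: Stay/c/s/Mid, Stay/e/s/Mid.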